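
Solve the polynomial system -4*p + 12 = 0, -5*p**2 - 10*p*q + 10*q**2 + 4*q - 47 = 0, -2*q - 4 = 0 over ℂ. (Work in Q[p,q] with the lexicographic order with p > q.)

{(3, -2)}

Compute a lex Gröbner basis by Buchberger's algorithm.
f_1 = -4*p + 12, LT = p.
f_2 = -5*p**2 - 10*p*q + 10*q**2 + 4*q - 47, LT = p**2.
f_3 = -2*q - 4, LT = q.

The S-polynomials (S(f_1,f_2), S(f_1,f_3), S(f_2,f_3)) all reduce to 0 modulo the current basis, so we have a Gröbner basis.
Inter-reduce: drop elements whose leading term is divisible by another's, tail-reduce, and make monic.
Reduced Gröbner basis: {p - 3, q + 2}.

A lex Gröbner basis eliminates variables successively. Here q + 2 depends only on q, with roots {-2}; lifting each root through the earlier basis elements recovers the full solutions.
  q = -2: the earlier basis element becomes p - 3 = 0, giving p = 3 — point (3, -2).
Substituting each solution back into the original system confirms all equations vanish.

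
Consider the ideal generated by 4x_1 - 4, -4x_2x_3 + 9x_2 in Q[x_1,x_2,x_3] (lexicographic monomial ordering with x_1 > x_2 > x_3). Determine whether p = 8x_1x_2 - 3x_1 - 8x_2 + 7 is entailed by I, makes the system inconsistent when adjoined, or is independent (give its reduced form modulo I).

First compute the reduced Gröbner basis of I by Buchberger's algorithm.
f_1 = 4x_1 - 4, LT = x_1.
f_2 = -4x_2x_3 + 9x_2, LT = x_2x_3.

The S-polynomials (S(f_1,f_2)) all reduce to 0 modulo the current basis, so we have a Gröbner basis.
Inter-reduce: drop elements whose leading term is divisible by another's, tail-reduce, and make monic.
Reduced Gröbner basis: {x_1 - 1, x_2x_3 - 9/4x_2}.
Label its elements g_1 = x_1 - 1, g_2 = x_2x_3 - 9/4x_2.

Reduce p = 8x_1x_2 - 3x_1 - 8x_2 + 7 modulo G:
  leading term x_1x_2: subtract (8x_2)·g_1 from 8x_1x_2 - 3x_1 - 8x_2 + 7 → -3x_1 + 7
  leading term x_1: subtract (-3)·g_1 from -3x_1 + 7 → 4
  leading term 1: no divisor's leading term divides it; move 4 to the remainder.
  normal form = 4.
The normal form is nonzero, so p ∉ I. Since p minus its normal form lies in I, I + (p) = I + (r) where r = 4; decide whether this ideal is the whole ring.
Here r = 4 is a nonzero constant, hence a unit: 1 ∈ I + (p), the Gröbner basis of I + (p) is {1}, and the enlarged system has no common solution — adjoining p is inconsistent.

Adjoining 8x_1x_2 - 3x_1 - 8x_2 + 7 makes the ideal the whole ring: the system is inconsistent.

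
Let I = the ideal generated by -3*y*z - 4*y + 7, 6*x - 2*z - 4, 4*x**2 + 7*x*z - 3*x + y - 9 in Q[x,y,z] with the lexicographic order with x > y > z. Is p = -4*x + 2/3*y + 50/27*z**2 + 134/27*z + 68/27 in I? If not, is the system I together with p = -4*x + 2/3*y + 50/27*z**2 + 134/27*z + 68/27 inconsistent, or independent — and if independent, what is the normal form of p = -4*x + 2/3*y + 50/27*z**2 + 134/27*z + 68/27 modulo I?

Adjoining -4*x + 2/3*y + 50/27*z**2 + 134/27*z + 68/27 makes the ideal the whole ring: the system is inconsistent.

First compute the reduced Gröbner basis of I by Buchberger's algorithm.
f_1 = -3*y*z - 4*y + 7, LT = y*z.
f_2 = 6*x - 2*z - 4, LT = x.
f_3 = 4*x**2 + 7*x*z - 3*x + y - 9, LT = x**2.

S(f_2,f_3): lcm = x**2. S = -25/12*x*z + 1/12*x - 1/4*y + 9/4.
  leading term x*z: subtract (-25/72*z)·f_2 from -25/12*x*z + 1/12*x - 1/4*y + 9/4 → 1/12*x - 1/4*y - 25/36*z**2 - 25/18*z + 9/4
  leading term x: subtract (1/72)·f_2 from 1/12*x - 1/4*y - 25/36*z**2 - 25/18*z + 9/4 → -1/4*y - 25/36*z**2 - 49/36*z + 83/36
  leading term y: no divisor's leading term divides it; move -1/4*y to the remainder.
  leading term z**2: no divisor's leading term divides it; move -25/36*z**2 to the remainder.
  leading term z: no divisor's leading term divides it; move -49/36*z to the remainder.
  leading term 1: no divisor's leading term divides it; move 83/36 to the remainder.
  remainder -1/4*y - 25/36*z**2 - 49/36*z + 83/36 ≠ 0; add h_4 = -1/4*y - 25/36*z**2 - 49/36*z + 83/36 to the basis.

S(f_1,h_4): lcm = y*z. S = 4/3*y - 25/9*z**3 - 49/9*z**2 + 83/9*z - 7/3.
  leading term y: subtract (-16/3)·h_4 from 4/3*y - 25/9*z**3 - 49/9*z**2 + 83/9*z - 7/3 → -25/9*z**3 - 247/27*z**2 + 53/27*z + 269/27
  leading term z**3: no divisor's leading term divides it; move -25/9*z**3 to the remainder.
  leading term z**2: no divisor's leading term divides it; move -247/27*z**2 to the remainder.
  leading term z: no divisor's leading term divides it; move 53/27*z to the remainder.
  leading term 1: no divisor's leading term divides it; move 269/27 to the remainder.
  remainder -25/9*z**3 - 247/27*z**2 + 53/27*z + 269/27 ≠ 0; add h_5 = -25/9*z**3 - 247/27*z**2 + 53/27*z + 269/27 to the basis.

The other S-polynomials (S(f_1,f_2), S(f_1,f_3), S(f_2,h_4), S(f_3,h_4), S(f_1,h_5), S(f_2,h_5), S(f_3,h_5), S(h_4,h_5)) all reduce to 0 modulo the current basis, so we have a Gröbner basis.
Inter-reduce: drop elements whose leading term is divisible by another's, tail-reduce, and make monic.
Reduced Gröbner basis: {x - 1/3*z - 2/3, y + 25/9*z**2 + 49/9*z - 83/9, z**3 + 247/75*z**2 - 53/75*z - 269/75}.
Label its elements g_1 = x - 1/3*z - 2/3, g_2 = y + 25/9*z**2 + 49/9*z - 83/9, g_3 = z**3 + 247/75*z**2 - 53/75*z - 269/75.

Reduce p = -4*x + 2/3*y + 50/27*z**2 + 134/27*z + 68/27 modulo G:
  leading term x: subtract (-4)·g_1 from -4*x + 2/3*y + 50/27*z**2 + 134/27*z + 68/27 → 2/3*y + 50/27*z**2 + 98/27*z - 4/27
  leading term y: subtract (2/3)·g_2 from 2/3*y + 50/27*z**2 + 98/27*z - 4/27 → 6
  leading term 1: no divisor's leading term divides it; move 6 to the remainder.
  normal form = 6.
The normal form is nonzero, so p ∉ I. Since p minus its normal form lies in I, I + (p) = I + (r) where r = 6; decide whether this ideal is the whole ring.
Here r = 6 is a nonzero constant, hence a unit: 1 ∈ I + (p), the Gröbner basis of I + (p) is {1}, and the enlarged system has no common solution — adjoining p is inconsistent.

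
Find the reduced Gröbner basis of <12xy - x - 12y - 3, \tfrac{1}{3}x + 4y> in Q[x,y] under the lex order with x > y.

f_1 = 12xy - x - 12y - 3, LT = xy.
f_2 = \tfrac{1}{3}x + 4y, LT = x.

S(f_1,f_2): lcm = xy. S = -\tfrac{1}{12}x - 12y^{2} - y - \tfrac{1}{4}.
  leading term x: subtract (-\tfrac{1}{4})·f_2 from -\tfrac{1}{12}x - 12y^{2} - y - \tfrac{1}{4} → -12y^{2} - \tfrac{1}{4}
  leading term y^{2}: no divisor's leading term divides it; move -12y^{2} to the remainder.
  leading term 1: no divisor's leading term divides it; move -\tfrac{1}{4} to the remainder.
  remainder -12y^{2} - \tfrac{1}{4} ≠ 0; add g_3 = -12y^{2} - \tfrac{1}{4} to the basis.

The other S-polynomials (S(f_1,g_3), S(f_2,g_3)) all reduce to 0 modulo the current basis, so we have a Gröbner basis.
Inter-reduce: drop elements whose leading term is divisible by another's, tail-reduce, and make monic.

G = {x + 12y, y^{2} + \tfrac{1}{48}}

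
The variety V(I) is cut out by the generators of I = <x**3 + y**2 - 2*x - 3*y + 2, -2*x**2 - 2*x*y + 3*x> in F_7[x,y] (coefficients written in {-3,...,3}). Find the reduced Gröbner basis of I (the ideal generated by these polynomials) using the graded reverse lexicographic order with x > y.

f_1 = x**3 + y**2 - 2*x - 3*y + 2, LT = x**3.
f_2 = -2*x**2 - 2*x*y + 3*x, LT = x**2.

S(f_1,f_2): lcm = x**3. S = -x**2*y - 2*x**2 + y**2 - 2*x - 3*y + 2.
  leading term x**2*y: subtract (-3*y)·f_2 from -x**2*y - 2*x**2 + y**2 - 2*x - 3*y + 2 → x*y**2 - 2*x**2 + 2*x*y + y**2 - 2*x - 3*y + 2
  leading term x*y**2: no divisor's leading term divides it; move x*y**2 to the remainder.
  leading term x**2: subtract (1)·f_2 from -2*x**2 + 2*x*y + y**2 - 2*x - 3*y + 2 → -3*x*y + y**2 + 2*x - 3*y + 2
  leading term x*y: no divisor's leading term divides it; move -3*x*y to the remainder.
  leading term y**2: no divisor's leading term divides it; move y**2 to the remainder.
  leading term x: no divisor's leading term divides it; move 2*x to the remainder.
  leading term y: no divisor's leading term divides it; move -3*y to the remainder.
  leading term 1: no divisor's leading term divides it; move 2 to the remainder.
  remainder x*y**2 - 3*x*y + y**2 + 2*x - 3*y + 2 ≠ 0; add g_3 = x*y**2 - 3*x*y + y**2 + 2*x - 3*y + 2 to the basis.

S(f_1,g_3): lcm = x**3*y**2. S = 3*x**3*y - x**2*y**2 + y**4 - 2*x**3 + 3*x**2*y - 2*x*y**2 - 3*y**3 - 2*x**2 + 2*y**2.
  leading term x**3*y: subtract (3*y)·f_1 from 3*x**3*y - x**2*y**2 + y**4 - 2*x**3 + 3*x**2*y - 2*x*y**2 - 3*y**3 - 2*x**2 + 2*y**2 → -x**2*y**2 + y**4 - 2*x**3 + 3*x**2*y - 2*x*y**2 + y**3 - 2*x**2 - x*y - 3*y**2 + y
  leading term x**2*y**2: subtract (-3*y**2)·f_2 from -x**2*y**2 + y**4 - 2*x**3 + 3*x**2*y - 2*x*y**2 + y**3 - 2*x**2 - x*y - 3*y**2 + y → x*y**3 + y**4 - 2*x**3 + 3*x**2*y + y**3 - 2*x**2 - x*y - 3*y**2 + y
  leading term x*y**3: subtract (y)·g_3 from x*y**3 + y**4 - 2*x**3 + 3*x**2*y + y**3 - 2*x**2 - x*y - 3*y**2 + y → y**4 - 2*x**3 + 3*x**2*y + 3*x*y**2 - 2*x**2 - 3*x*y - y
  leading term y**4: no divisor's leading term divides it; move y**4 to the remainder.
  leading term x**3: subtract (-2)·f_1 from -2*x**3 + 3*x**2*y + 3*x*y**2 - 2*x**2 - 3*x*y - y → 3*x**2*y + 3*x*y**2 - 2*x**2 - 3*x*y + 2*y**2 + 3*x - 3
  leading term x**2*y: subtract (2*y)·f_2 from 3*x**2*y + 3*x*y**2 - 2*x**2 - 3*x*y + 2*y**2 + 3*x - 3 → -2*x**2 - 2*x*y + 2*y**2 + 3*x - 3
  leading term x**2: subtract (1)·f_2 from -2*x**2 - 2*x*y + 2*y**2 + 3*x - 3 → 2*y**2 - 3
  leading term y**2: no divisor's leading term divides it; move 2*y**2 to the remainder.
  leading term 1: no divisor's leading term divides it; move -3 to the remainder.
  remainder y**4 + 2*y**2 - 3 ≠ 0; add g_4 = y**4 + 2*y**2 - 3 to the basis.

S(f_2,g_3): lcm = x**2*y**2. S = x*y**3 + 3*x**2*y + x*y**2 - 2*x**2 + 3*x*y - 2*x.
  leading term x*y**3: subtract (y)·g_3 from x*y**3 + 3*x**2*y + x*y**2 - 2*x**2 + 3*x*y - 2*x → 3*x**2*y - 3*x*y**2 - y**3 - 2*x**2 + x*y + 3*y**2 - 2*x - 2*y
  leading term x**2*y: subtract (2*y)·f_2 from 3*x**2*y - 3*x*y**2 - y**3 - 2*x**2 + x*y + 3*y**2 - 2*x - 2*y → x*y**2 - y**3 - 2*x**2 + 2*x*y + 3*y**2 - 2*x - 2*y
  leading term x*y**2: subtract (1)·g_3 from x*y**2 - y**3 - 2*x**2 + 2*x*y + 3*y**2 - 2*x - 2*y → -y**3 - 2*x**2 - 2*x*y + 2*y**2 + 3*x + y - 2
  leading term y**3: no divisor's leading term divides it; move -y**3 to the remainder.
  leading term x**2: subtract (1)·f_2 from -2*x**2 - 2*x*y + 2*y**2 + 3*x + y - 2 → 2*y**2 + y - 2
  leading term y**2: no divisor's leading term divides it; move 2*y**2 to the remainder.
  leading term y: no divisor's leading term divides it; move y to the remainder.
  leading term 1: no divisor's leading term divides it; move -2 to the remainder.
  remainder -y**3 + 2*y**2 + y - 2 ≠ 0; add g_5 = -y**3 + 2*y**2 + y - 2 to the basis.

The other S-polynomials (S(f_1,g_4), S(f_2,g_4), S(g_3,g_4), S(f_1,g_5), S(f_2,g_5), S(g_3,g_5), S(g_4,g_5)) all reduce to 0 modulo the current basis, so we have a Gröbner basis.
Inter-reduce: drop elements whose leading term is divisible by another's, tail-reduce, and make monic.

G = {x*y**2 - 3*x*y + y**2 + 2*x - 3*y + 2, y**3 - 2*y**2 - y + 2, x**2 + x*y + 2*x}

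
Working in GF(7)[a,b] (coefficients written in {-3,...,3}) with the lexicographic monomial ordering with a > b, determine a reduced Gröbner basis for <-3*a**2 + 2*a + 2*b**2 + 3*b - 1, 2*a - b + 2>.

G = {a + 3*b + 1, b**2 - 2}

f_1 = -3*a**2 + 2*a + 2*b**2 + 3*b - 1, LT = a**2.
f_2 = 2*a - b + 2, LT = a.

S(f_1,f_2): lcm = a**2. S = -3*a*b + 3*a - 3*b**2 - b - 2.
  leading term a*b: subtract (2*b)·f_2 from -3*a*b + 3*a - 3*b**2 - b - 2 → 3*a - b**2 + 2*b - 2
  leading term a: subtract (-2)·f_2 from 3*a - b**2 + 2*b - 2 → -b**2 + 2
  leading term b**2: no divisor's leading term divides it; move -b**2 to the remainder.
  leading term 1: no divisor's leading term divides it; move 2 to the remainder.
  remainder -b**2 + 2 ≠ 0; add g_3 = -b**2 + 2 to the basis.

The other S-polynomials (S(f_1,g_3), S(f_2,g_3)) all reduce to 0 modulo the current basis, so we have a Gröbner basis.
Inter-reduce: drop elements whose leading term is divisible by another's, tail-reduce, and make monic.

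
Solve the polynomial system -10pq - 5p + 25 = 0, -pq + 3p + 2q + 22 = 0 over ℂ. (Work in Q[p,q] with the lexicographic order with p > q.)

{(-2/7, -37/4), (-5, -1)}

Compute a lex Gröbner basis by Buchberger's algorithm.
f_1 = -10pq - 5p + 25, LT = pq.
f_2 = -pq + 3p + 2q + 22, LT = pq.

S(f_1,f_2): lcm = pq. S = 7/2p + 2q + 39/2.
  leading term p: no divisor's leading term divides it; move 7/2p to the remainder.
  leading term q: no divisor's leading term divides it; move 2q to the remainder.
  leading term 1: no divisor's leading term divides it; move 39/2 to the remainder.
  remainder 7/2p + 2q + 39/2 ≠ 0; add h_3 = 7/2p + 2q + 39/2 to the basis.

S(f_1,h_3): lcm = pq. S = 1/2p - 4/7q^2 - 39/7q - 5/2.
  leading term p: subtract (1/7)·h_3 from 1/2p - 4/7q^2 - 39/7q - 5/2 → -4/7q^2 - 41/7q - 37/7
  leading term q^2: no divisor's leading term divides it; move -4/7q^2 to the remainder.
  leading term q: no divisor's leading term divides it; move -41/7q to the remainder.
  leading term 1: no divisor's leading term divides it; move -37/7 to the remainder.
  remainder -4/7q^2 - 41/7q - 37/7 ≠ 0; add h_4 = -4/7q^2 - 41/7q - 37/7 to the basis.

The other S-polynomials (S(f_2,h_3), S(f_1,h_4), S(f_2,h_4), S(h_3,h_4)) all reduce to 0 modulo the current basis, so we have a Gröbner basis.
Inter-reduce: drop elements whose leading term is divisible by another's, tail-reduce, and make monic.
Reduced Gröbner basis: {p + 4/7q + 39/7, q^2 + 41/4q + 37/4}.

Since the basis is lex-ordered, q^2 + 41/4q + 37/4 is univariate in q. Its roots are {-37/4, -1}. Back-substituting each root into the other basis elements fixes the other coordinates.
  q = -37/4: the earlier basis element becomes p + 2/7 = 0, giving p = -2/7 — point (-2/7, -37/4).
  q = -1: the earlier basis element becomes p + 5 = 0, giving p = -5 — point (-5, -1).
Substituting each solution back into the original system confirms all equations vanish.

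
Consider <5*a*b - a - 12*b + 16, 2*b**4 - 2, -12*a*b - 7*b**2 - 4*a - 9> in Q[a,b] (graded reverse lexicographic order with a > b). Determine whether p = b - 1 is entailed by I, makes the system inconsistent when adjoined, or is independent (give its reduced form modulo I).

First compute the reduced Gröbner basis of I by Buchberger's algorithm.
f_1 = 5*a*b - a - 12*b + 16, LT = a*b.
f_2 = 2*b**4 - 2, LT = b**4.
f_3 = -12*a*b - 7*b**2 - 4*a - 9, LT = a*b.

S(f_1,f_2): lcm = a*b**4. S = -1/5*a*b**3 - 12/5*b**4 + 16/5*b**3 + a.
  reduce S modulo (f_1, f_2, f_3):
  remainder 68/25*b**3 + 68/125*b**2 + 624/625*a + 68/625*b - 1484/625 ≠ 0; add h_4 = 68/25*b**3 + 68/125*b**2 + 624/625*a + 68/625*b - 1484/625 to the basis.

S(f_1,f_3): lcm = a*b. S = -7/12*b**2 - 8/15*a - 12/5*b + 49/20.
  reduce S modulo (f_1, f_2, f_3, h_4):
  remainder -7/12*b**2 - 8/15*a - 12/5*b + 49/20 ≠ 0; add h_5 = -7/12*b**2 - 8/15*a - 12/5*b + 49/20 to the basis.

S(f_2,f_3): lcm = a*b**4. S = -7/12*b**5 - 1/3*a*b**3 - 3/4*b**3 - a.
  reduce S modulo (f_1, f_2, f_3, h_4, h_5):
  remainder -13799/8925*a - 1871/350*b + 9689/2550 ≠ 0; add h_6 = -13799/8925*a - 1871/350*b + 9689/2550 to the basis.

S(f_1,h_4): lcm = a*b**3. S = -2/5*a*b**2 - 12/5*b**3 - 156/425*a**2 - 1/25*a*b + 16/5*b**2 + 371/425*a.
  reduce S modulo (f_1, f_2, f_3, h_4, h_5, h_6):
  remainder -2093024768/952062005*b + 2093024768/952062005 ≠ 0; add h_7 = -2093024768/952062005*b + 2093024768/952062005 to the basis.

The other S-polynomials (S(f_2,h_4), S(f_3,h_4), S(f_1,h_5), S(f_2,h_5), S(f_3,h_5), S(h_4,h_5), S(f_1,h_6), S(f_2,h_6), S(f_3,h_6), S(h_4,h_6), S(h_5,h_6), S(f_1,h_7), S(f_2,h_7), S(f_3,h_7), S(h_4,h_7), S(h_5,h_7), S(h_6,h_7)) all reduce to 0 modulo the current basis, so we have a Gröbner basis.
Inter-reduce: drop elements whose leading term is divisible by another's, tail-reduce, and make monic.
Reduced Gröbner basis: {a + 1, b - 1}.
Label its elements g_1 = a + 1, g_2 = b - 1.

Reduce p = b - 1 modulo G:
  leading term b: subtract (1)·g_2 from b - 1 → 0
  normal form = 0.
Since the normal form is 0, p ∈ I.

b - 1 lies in I (it reduces to 0).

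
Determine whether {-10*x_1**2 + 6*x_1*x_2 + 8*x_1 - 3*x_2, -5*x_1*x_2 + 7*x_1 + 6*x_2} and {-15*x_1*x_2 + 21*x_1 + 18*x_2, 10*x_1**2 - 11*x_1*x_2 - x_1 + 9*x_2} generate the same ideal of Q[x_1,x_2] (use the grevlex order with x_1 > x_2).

Yes, the ideals are equal.

Two ideals are equal iff their reduced Gröbner bases coincide (the reduced basis is unique for a fixed ordering).
Buchberger on the first generating set:
f_1 = -10*x_1**2 + 6*x_1*x_2 + 8*x_1 - 3*x_2, LT = x_1**2.
f_2 = -5*x_1*x_2 + 7*x_1 + 6*x_2, LT = x_1*x_2.

S(f_1,f_2): lcm = x_1**2*x_2. S = -3/5*x_1*x_2**2 + 7/5*x_1**2 + 2/5*x_1*x_2 + 3/10*x_2**2.
  leading term x_1*x_2**2: subtract (3/25*x_2)·f_2 from -3/5*x_1*x_2**2 + 7/5*x_1**2 + 2/5*x_1*x_2 + 3/10*x_2**2 → 7/5*x_1**2 - 11/25*x_1*x_2 - 21/50*x_2**2
  leading term x_1**2: subtract (-7/50)·f_1 from 7/5*x_1**2 - 11/25*x_1*x_2 - 21/50*x_2**2 → 2/5*x_1*x_2 - 21/50*x_2**2 + 28/25*x_1 - 21/50*x_2
  leading term x_1*x_2: subtract (-2/25)·f_2 from 2/5*x_1*x_2 - 21/50*x_2**2 + 28/25*x_1 - 21/50*x_2 → -21/50*x_2**2 + 42/25*x_1 + 3/50*x_2
  leading term x_2**2: no divisor's leading term divides it; move -21/50*x_2**2 to the remainder.
  leading term x_1: no divisor's leading term divides it; move 42/25*x_1 to the remainder.
  leading term x_2: no divisor's leading term divides it; move 3/50*x_2 to the remainder.
  remainder -21/50*x_2**2 + 42/25*x_1 + 3/50*x_2 ≠ 0; add g_3 = -21/50*x_2**2 + 42/25*x_1 + 3/50*x_2 to the basis.

S(f_1,g_3): leading monomials are coprime, so the S-polynomial reduces to 0 (Buchberger's first criterion).
S(f_2,g_3): lcm = x_1*x_2**2. S = 4*x_1**2 - 44/35*x_1*x_2 - 6/5*x_2**2.
  leading term x_1**2: subtract (-2/5)·f_1 from 4*x_1**2 - 44/35*x_1*x_2 - 6/5*x_2**2 → 8/7*x_1*x_2 - 6/5*x_2**2 + 16/5*x_1 - 6/5*x_2
  leading term x_1*x_2: subtract (-8/35)·f_2 from 8/7*x_1*x_2 - 6/5*x_2**2 + 16/5*x_1 - 6/5*x_2 → -6/5*x_2**2 + 24/5*x_1 + 6/35*x_2
  leading term x_2**2: subtract (20/7)·g_3 from -6/5*x_2**2 + 24/5*x_1 + 6/35*x_2 → 0
  remainder 0.

Every S-polynomial of the final basis reduces to 0, so we have a Gröbner basis.
Inter-reduce: drop elements whose leading term is divisible by another's, tail-reduce, and make monic.
Reduced Gröbner basis: {x_1**2 - 41/25*x_1 - 21/50*x_2, x_1*x_2 - 7/5*x_1 - 6/5*x_2, x_2**2 - 4*x_1 - 1/7*x_2}.

Buchberger on the second generating set:
h_1 = -15*x_1*x_2 + 21*x_1 + 18*x_2, LT = x_1*x_2.
h_2 = 10*x_1**2 - 11*x_1*x_2 - x_1 + 9*x_2, LT = x_1**2.

S(h_1,h_2): lcm = x_1**2*x_2. S = 11/10*x_1*x_2**2 - 7/5*x_1**2 - 11/10*x_1*x_2 - 9/10*x_2**2.
  leading term x_1*x_2**2: subtract (-11/150*x_2)·h_1 from 11/10*x_1*x_2**2 - 7/5*x_1**2 - 11/10*x_1*x_2 - 9/10*x_2**2 → -7/5*x_1**2 + 11/25*x_1*x_2 + 21/50*x_2**2
  leading term x_1**2: subtract (-7/50)·h_2 from -7/5*x_1**2 + 11/25*x_1*x_2 + 21/50*x_2**2 → -11/10*x_1*x_2 + 21/50*x_2**2 - 7/50*x_1 + 63/50*x_2
  leading term x_1*x_2: subtract (11/150)·h_1 from -11/10*x_1*x_2 + 21/50*x_2**2 - 7/50*x_1 + 63/50*x_2 → 21/50*x_2**2 - 42/25*x_1 - 3/50*x_2
  leading term x_2**2: no divisor's leading term divides it; move 21/50*x_2**2 to the remainder.
  leading term x_1: no divisor's leading term divides it; move -42/25*x_1 to the remainder.
  leading term x_2: no divisor's leading term divides it; move -3/50*x_2 to the remainder.
  remainder 21/50*x_2**2 - 42/25*x_1 - 3/50*x_2 ≠ 0; add k_3 = 21/50*x_2**2 - 42/25*x_1 - 3/50*x_2 to the basis.

S(h_1,k_3): lcm = x_1*x_2**2. S = 4*x_1**2 - 44/35*x_1*x_2 - 6/5*x_2**2.
  leading term x_1**2: subtract (2/5)·h_2 from 4*x_1**2 - 44/35*x_1*x_2 - 6/5*x_2**2 → 22/7*x_1*x_2 - 6/5*x_2**2 + 2/5*x_1 - 18/5*x_2
  leading term x_1*x_2: subtract (-22/105)·h_1 from 22/7*x_1*x_2 - 6/5*x_2**2 + 2/5*x_1 - 18/5*x_2 → -6/5*x_2**2 + 24/5*x_1 + 6/35*x_2
  leading term x_2**2: subtract (-20/7)·k_3 from -6/5*x_2**2 + 24/5*x_1 + 6/35*x_2 → 0
  remainder 0.

S(h_2,k_3): leading monomials are coprime, so the S-polynomial reduces to 0 (Buchberger's first criterion).
Every S-polynomial of the final basis reduces to 0, so we have a Gröbner basis.
Inter-reduce: drop elements whose leading term is divisible by another's, tail-reduce, and make monic.
Reduced Gröbner basis: {x_1**2 - 41/25*x_1 - 21/50*x_2, x_1*x_2 - 7/5*x_1 - 6/5*x_2, x_2**2 - 4*x_1 - 1/7*x_2}.

The two bases agree; hence the ideals are identical.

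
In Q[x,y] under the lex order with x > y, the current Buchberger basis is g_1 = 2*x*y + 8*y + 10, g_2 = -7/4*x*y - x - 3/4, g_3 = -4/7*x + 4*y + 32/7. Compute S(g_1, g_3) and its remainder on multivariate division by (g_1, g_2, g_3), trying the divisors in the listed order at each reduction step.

lcm(LM(g_1), LM(g_3)) = x*y.
S = (lcm/LT(g_1))·g_1 − (lcm/LT(g_3))·g_3 = 7*y**2 + 12*y + 5.
Reduce S modulo (g_1, g_2, g_3) in that order:
  leading term y**2: no divisor's leading term divides it; move 7*y**2 to the remainder.
  leading term y: no divisor's leading term divides it; move 12*y to the remainder.
  leading term 1: no divisor's leading term divides it; move 5 to the remainder.
The remainder 7*y**2 + 12*y + 5 is nonzero, so it would be added as the next basis element.

S(g_1, g_3) = 7*y**2 + 12*y + 5; remainder on division = 7*y**2 + 12*y + 5.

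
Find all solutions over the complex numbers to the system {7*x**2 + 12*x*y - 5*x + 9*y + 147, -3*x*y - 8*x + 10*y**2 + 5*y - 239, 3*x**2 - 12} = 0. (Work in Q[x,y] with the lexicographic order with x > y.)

Compute a lex Gröbner basis by Buchberger's algorithm.
f_1 = 7*x**2 + 12*x*y - 5*x + 9*y + 147, LT = x**2.
f_2 = -3*x*y - 8*x + 10*y**2 + 5*y - 239, LT = x*y.
f_3 = 3*x**2 - 12, LT = x**2.

S(f_1,f_2): lcm = x**2*y. S = -8/3*x**2 + 106/21*x*y**2 + 20/21*x*y - 239/3*x + 9/7*y**2 + 21*y.
  leading term x**2: subtract (-8/21)·f_1 from -8/3*x**2 + 106/21*x*y**2 + 20/21*x*y - 239/3*x + 9/7*y**2 + 21*y → 106/21*x*y**2 + 116/21*x*y - 571/7*x + 9/7*y**2 + 171/7*y + 56
  leading term x*y**2: subtract (-106/63*y)·f_2 from 106/21*x*y**2 + 116/21*x*y - 571/7*x + 9/7*y**2 + 171/7*y + 56 → -500/63*x*y - 571/7*x + 1060/63*y**3 + 611/63*y**2 - 23795/63*y + 56
  leading term x*y: subtract (500/189)·f_2 from -500/63*x*y - 571/7*x + 1060/63*y**3 + 611/63*y**2 - 23795/63*y + 56 → -1631/27*x + 1060/63*y**3 - 3167/189*y**2 - 10555/27*y + 130084/189
  leading term x: no divisor's leading term divides it; move -1631/27*x to the remainder.
  leading term y**3: no divisor's leading term divides it; move 1060/63*y**3 to the remainder.
  leading term y**2: no divisor's leading term divides it; move -3167/189*y**2 to the remainder.
  leading term y: no divisor's leading term divides it; move -10555/27*y to the remainder.
  leading term 1: no divisor's leading term divides it; move 130084/189 to the remainder.
  remainder -1631/27*x + 1060/63*y**3 - 3167/189*y**2 - 10555/27*y + 130084/189 ≠ 0; add h_4 = -1631/27*x + 1060/63*y**3 - 3167/189*y**2 - 10555/27*y + 130084/189 to the basis.

S(f_1,f_3): lcm = x**2. S = 12/7*x*y - 5/7*x + 9/7*y + 25.
  leading term x*y: subtract (-4/7)·f_2 from 12/7*x*y - 5/7*x + 9/7*y + 25 → -37/7*x + 40/7*y**2 + 29/7*y - 781/7
  leading term x: subtract (999/11417)·h_4 from -37/7*x + 40/7*y**2 + 29/7*y - 781/7 → -117660/79919*y**3 + 573859/79919*y**2 + 437834/11417*y - 13729785/79919
  leading term y**3: no divisor's leading term divides it; move -117660/79919*y**3 to the remainder.
  leading term y**2: no divisor's leading term divides it; move 573859/79919*y**2 to the remainder.
  leading term y: no divisor's leading term divides it; move 437834/11417*y to the remainder.
  leading term 1: no divisor's leading term divides it; move -13729785/79919 to the remainder.
  remainder -117660/79919*y**3 + 573859/79919*y**2 + 437834/11417*y - 13729785/79919 ≠ 0; add h_5 = -117660/79919*y**3 + 573859/79919*y**2 + 437834/11417*y - 13729785/79919 to the basis.

S(f_2,f_3): lcm = x**2*y. S = 8/3*x**2 - 10/3*x*y**2 - 5/3*x*y + 239/3*x + 4*y.
  leading term x**2: subtract (8/21)·f_1 from 8/3*x**2 - 10/3*x*y**2 - 5/3*x*y + 239/3*x + 4*y → -10/3*x*y**2 - 131/21*x*y + 571/7*x + 4/7*y - 56
  leading term x*y**2: subtract (10/9*y)·f_2 from -10/3*x*y**2 - 131/21*x*y + 571/7*x + 4/7*y - 56 → 167/63*x*y + 571/7*x - 100/9*y**3 - 50/9*y**2 + 16766/63*y - 56
  leading term x*y: subtract (-167/189)·f_2 from 167/63*x*y + 571/7*x - 100/9*y**3 - 50/9*y**2 + 16766/63*y - 56 → 14081/189*x - 100/9*y**3 + 620/189*y**2 + 51133/189*y - 50497/189
  leading term x: subtract (-14081/11417)·h_4 from 14081/189*x - 100/9*y**3 + 620/189*y**2 + 51133/189*y - 50497/189 → 770440/79919*y**3 - 1389481/79919*y**2 - 2415816/11417*y + 46488465/79919
  leading term y**3: subtract (-38522/5883)·h_5 from 770440/79919*y**3 - 1389481/79919*y**2 - 2415816/11417*y + 46488465/79919 → 174325/5883*y**2 + 232460/5883*y - 1065275/1961
  leading term y**2: no divisor's leading term divides it; move 174325/5883*y**2 to the remainder.
  leading term y: no divisor's leading term divides it; move 232460/5883*y to the remainder.
  leading term 1: no divisor's leading term divides it; move -1065275/1961 to the remainder.
  remainder 174325/5883*y**2 + 232460/5883*y - 1065275/1961 ≠ 0; add h_6 = 174325/5883*y**2 + 232460/5883*y - 1065275/1961 to the basis.

S(f_2,h_5): lcm = x*y**3. S = 295873/39220*x*y**2 + 1532419/58830*x*y - 915319/7844*x - 10/3*y**4 - 5/3*y**3 + 239/3*y**2.
  leading term x*y**2: subtract (-295873/117660*y)·f_2 from 295873/39220*x*y**2 + 1532419/58830*x*y - 915319/7844*x - 10/3*y**4 - 5/3*y**3 + 239/3*y**2 → 116309/19610*x*y - 915319/7844*x - 10/3*y**4 + 276263/11766*y**3 + 2170589/23532*y**2 - 70713647/117660*y
  leading term x*y: subtract (-116309/58830)·f_2 from 116309/19610*x*y - 915319/7844*x - 10/3*y**4 + 276263/11766*y**3 + 2170589/23532*y**2 - 70713647/117660*y → -15590729/117660*x - 10/3*y**4 + 276263/11766*y**3 + 2635825/23532*y**2 - 23183519/39220*y - 27797851/58830
  leading term x: subtract (86031/39220)·h_4 from -15590729/117660*x - 10/3*y**4 + 276263/11766*y**3 + 2635825/23532*y**2 - 23183519/39220*y - 27797851/58830 → -10/3*y**4 - 1105921/82362*y**3 + 30631807/205905*y**2 + 7836172/29415*y - 54421429/27454
  leading term y**4: subtract (79919/35298*y)·h_5 from -10/3*y**4 - 1105921/82362*y**3 + 30631807/205905*y**2 + 7836172/29415*y - 54421429/27454 → -69196/2331*y**3 + 38260756/617715*y**2 + 12851773/19610*y - 54421429/27454
  leading term y**3: subtract (197502683/9795195)·h_5 from -69196/2331*y**3 + 38260756/617715*y**2 + 12851773/19610*y - 54421429/27454 → -162292655/1959039*y**2 - 461851901/3918078*y + 1935124415/1306026
  leading term y**2: subtract (-32458531/11610045)·h_6 from -162292655/1959039*y**2 - 461851901/3918078*y + 1935124415/1306026 → -202571831/27348106*y - 1012859155/27348106
  leading term y: no divisor's leading term divides it; move -202571831/27348106*y to the remainder.
  leading term 1: no divisor's leading term divides it; move -1012859155/27348106 to the remainder.
  remainder -202571831/27348106*y - 1012859155/27348106 ≠ 0; add h_7 = -202571831/27348106*y - 1012859155/27348106 to the basis.

The other S-polynomials (S(f_1,h_4), S(f_2,h_4), S(f_3,h_4), S(f_1,h_5), S(f_3,h_5), S(h_4,h_5), S(f_1,h_6), S(f_2,h_6), S(f_3,h_6), S(h_4,h_6), S(h_5,h_6), S(f_1,h_7), S(f_2,h_7), S(f_3,h_7), S(h_4,h_7), S(h_5,h_7), S(h_6,h_7)) all reduce to 0 modulo the current basis, so we have a Gröbner basis.
Inter-reduce: drop elements whose leading term is divisible by another's, tail-reduce, and make monic.
Reduced Gröbner basis: {x - 2, y + 5}.

Since the basis is lex-ordered, y + 5 is univariate in y. Its roots are {-5}. Back-substituting each root into the other basis elements fixes the other coordinates.
  y = -5: the earlier basis element becomes x - 2 = 0, giving x = 2 — point (2, -5).
Each listed point satisfies every original equation (direct substitution).

{(2, -5)}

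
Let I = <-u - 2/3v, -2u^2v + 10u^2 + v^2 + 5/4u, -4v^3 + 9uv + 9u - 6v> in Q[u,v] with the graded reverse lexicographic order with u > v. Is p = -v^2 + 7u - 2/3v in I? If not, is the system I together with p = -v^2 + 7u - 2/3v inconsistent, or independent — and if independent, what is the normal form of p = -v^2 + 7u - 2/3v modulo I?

-v^2 + 7u - 2/3v lies in I (it reduces to 0).

First compute the reduced Gröbner basis of I by Buchberger's algorithm.
f_1 = -u - 2/3v, LT = u.
f_2 = -2u^2v + 10u^2 + v^2 + 5/4u, LT = u^2v.
f_3 = -4v^3 + 9uv + 9u - 6v, LT = v^3.

S(f_1,f_2): lcm = u^2v. S = 2/3uv^2 + 5u^2 + 1/2v^2 + 5/8u.
  leading term uv^2: subtract (-2/3v^2)·f_1 from 2/3uv^2 + 5u^2 + 1/2v^2 + 5/8u → -4/9v^3 + 5u^2 + 1/2v^2 + 5/8u
  leading term v^3: subtract (1/9)·f_3 from -4/9v^3 + 5u^2 + 1/2v^2 + 5/8u → 5u^2 - uv + 1/2v^2 - 3/8u + 2/3v
  leading term u^2: subtract (-5u)·f_1 from 5u^2 - uv + 1/2v^2 - 3/8u + 2/3v → -13/3uv + 1/2v^2 - 3/8u + 2/3v
  leading term uv: subtract (13/3v)·f_1 from -13/3uv + 1/2v^2 - 3/8u + 2/3v → 61/18v^2 - 3/8u + 2/3v
  leading term v^2: no divisor's leading term divides it; move 61/18v^2 to the remainder.
  leading term u: subtract (3/8)·f_1 from -3/8u + 2/3v → 11/12v
  leading term v: no divisor's leading term divides it; move 11/12v to the remainder.
  remainder 61/18v^2 + 11/12v ≠ 0; add h_4 = 61/18v^2 + 11/12v to the basis.

S(f_2,f_3): lcm = u^2v^3. S = 9/4u^3v - 5u^2v^2 - 1/2v^4 + 9/4u^3 - 3/2u^2v - 5/8uv^2.
  leading term u^3v: subtract (-9/4u^2v)·f_1 from 9/4u^3v - 5u^2v^2 - 1/2v^4 + 9/4u^3 - 3/2u^2v - 5/8uv^2 → -13/2u^2v^2 - 1/2v^4 + 9/4u^3 - 3/2u^2v - 5/8uv^2
  leading term u^2v^2: subtract (13/2uv^2)·f_1 from -13/2u^2v^2 - 1/2v^4 + 9/4u^3 - 3/2u^2v - 5/8uv^2 → 13/3uv^3 - 1/2v^4 + 9/4u^3 - 3/2u^2v - 5/8uv^2
  leading term uv^3: subtract (-13/3v^3)·f_1 from 13/3uv^3 - 1/2v^4 + 9/4u^3 - 3/2u^2v - 5/8uv^2 → -61/18v^4 + 9/4u^3 - 3/2u^2v - 5/8uv^2
  leading term v^4: subtract (61/72v)·f_3 from -61/18v^4 + 9/4u^3 - 3/2u^2v - 5/8uv^2 → 9/4u^3 - 3/2u^2v - 33/4uv^2 - 61/8uv + 61/12v^2
  leading term u^3: subtract (-9/4u^2)·f_1 from 9/4u^3 - 3/2u^2v - 33/4uv^2 - 61/8uv + 61/12v^2 → -3u^2v - 33/4uv^2 - 61/8uv + 61/12v^2
  leading term u^2v: subtract (3uv)·f_1 from -3u^2v - 33/4uv^2 - 61/8uv + 61/12v^2 → -25/4uv^2 - 61/8uv + 61/12v^2
  leading term uv^2: subtract (25/4v^2)·f_1 from -25/4uv^2 - 61/8uv + 61/12v^2 → 25/6v^3 - 61/8uv + 61/12v^2
  leading term v^3: subtract (-25/24)·f_3 from 25/6v^3 - 61/8uv + 61/12v^2 → 7/4uv + 61/12v^2 + 75/8u - 25/4v
  leading term uv: subtract (-7/4v)·f_1 from 7/4uv + 61/12v^2 + 75/8u - 25/4v → 47/12v^2 + 75/8u - 25/4v
  leading term v^2: subtract (141/122)·h_4 from 47/12v^2 + 75/8u - 25/4v → 75/8u - 3567/488v
  leading term u: subtract (-75/8)·f_1 from 75/8u - 3567/488v → -6617/488v
  leading term v: no divisor's leading term divides it; move -6617/488v to the remainder.
  remainder -6617/488v ≠ 0; add h_5 = -6617/488v to the basis.

The other S-polynomials (S(f_1,f_3), S(f_1,h_4), S(f_2,h_4), S(f_3,h_4), S(f_1,h_5), S(f_2,h_5), S(f_3,h_5), S(h_4,h_5)) all reduce to 0 modulo the current basis, so we have a Gröbner basis.
Inter-reduce: drop elements whose leading term is divisible by another's, tail-reduce, and make monic.
Reduced Gröbner basis: {u, v}.
Label its elements g_1 = u, g_2 = v.

Reduce p = -v^2 + 7u - 2/3v modulo G:
  leading term v^2: subtract (-v)·g_2 from -v^2 + 7u - 2/3v → 7u - 2/3v
  leading term u: subtract (7)·g_1 from 7u - 2/3v → -2/3v
  leading term v: subtract (-2/3)·g_2 from -2/3v → 0
  normal form = 0.
Since the normal form is 0, p ∈ I.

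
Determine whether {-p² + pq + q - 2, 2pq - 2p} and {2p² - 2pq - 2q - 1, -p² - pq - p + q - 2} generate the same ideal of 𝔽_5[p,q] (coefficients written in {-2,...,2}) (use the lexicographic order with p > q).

Two ideals are equal iff their reduced Gröbner bases coincide (the reduced basis is unique for a fixed ordering).
Buchberger on the first generating set:
f_1 = -p² + pq + q - 2, LT = p².
f_2 = 2pq - 2p, LT = pq.

S(f_1,f_2): lcm = p²q. S = p² - pq² - q² + 2q.
  reduce S modulo (f_1, f_2):
  remainder -q² - 2q - 2 ≠ 0; add g_3 = -q² - 2q - 2 to the basis.

The other S-polynomials (S(f_1,g_3), S(f_2,g_3)) all reduce to 0 modulo the current basis, so we have a Gröbner basis.
Inter-reduce: drop elements whose leading term is divisible by another's, tail-reduce, and make monic.
Reduced Gröbner basis: {p² - p - q + 2, pq - p, q² + 2q + 2}.

Buchberger on the second generating set:
h_1 = 2p² - 2pq - 2q - 1, LT = p².
h_2 = -p² - pq - p + q - 2, LT = p².

S(h_1,h_2): lcm = p². S = -2pq - p.
  reduce S modulo (h_1, h_2):
  remainder -2pq - p ≠ 0; add k_3 = -2pq - p to the basis.

S(h_1,k_3): lcm = p²q. S = 2p² - pq² - q² + 2q.
  reduce S modulo (h_1, h_2, k_3):
  remainder -q² - q + 1 ≠ 0; add k_4 = -q² - q + 1 to the basis.

The other S-polynomials (S(h_2,k_3), S(h_1,k_4), S(h_2,k_4), S(k_3,k_4)) all reduce to 0 modulo the current basis, so we have a Gröbner basis.
Inter-reduce: drop elements whose leading term is divisible by another's, tail-reduce, and make monic.
Reduced Gröbner basis: {p² - 2p - q + 2, pq - 2p, q² + q - 1}.

These differ, so the ideals are not equal.

No, the ideals differ.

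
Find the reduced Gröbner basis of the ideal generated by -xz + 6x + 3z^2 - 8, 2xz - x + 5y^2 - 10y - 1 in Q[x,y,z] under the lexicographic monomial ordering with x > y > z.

f_1 = -xz + 6x + 3z^2 - 8, LT = xz.
f_2 = 2xz - x + 5y^2 - 10y - 1, LT = xz.

S(f_1,f_2): lcm = xz. S = -11/2x - 5/2y^2 + 5y - 3z^2 + 17/2.
  leading term x: no divisor's leading term divides it; move -11/2x to the remainder.
  leading term y^2: no divisor's leading term divides it; move -5/2y^2 to the remainder.
  leading term y: no divisor's leading term divides it; move 5y to the remainder.
  leading term z^2: no divisor's leading term divides it; move -3z^2 to the remainder.
  leading term 1: no divisor's leading term divides it; move 17/2 to the remainder.
  remainder -11/2x - 5/2y^2 + 5y - 3z^2 + 17/2 ≠ 0; add g_3 = -11/2x - 5/2y^2 + 5y - 3z^2 + 17/2 to the basis.

S(f_1,g_3): lcm = xz. S = -6x - 5/11y^2z + 10/11yz - 6/11z^3 - 3z^2 + 17/11z + 8.
  leading term x: subtract (12/11)·g_3 from -6x - 5/11y^2z + 10/11yz - 6/11z^3 - 3z^2 + 17/11z + 8 → -5/11y^2z + 30/11y^2 + 10/11yz - 60/11y - 6/11z^3 + 3/11z^2 + 17/11z - 14/11
  leading term y^2z: no divisor's leading term divides it; move -5/11y^2z to the remainder.
  leading term y^2: no divisor's leading term divides it; move 30/11y^2 to the remainder.
  leading term yz: no divisor's leading term divides it; move 10/11yz to the remainder.
  leading term y: no divisor's leading term divides it; move -60/11y to the remainder.
  leading term z^3: no divisor's leading term divides it; move -6/11z^3 to the remainder.
  leading term z^2: no divisor's leading term divides it; move 3/11z^2 to the remainder.
  leading term z: no divisor's leading term divides it; move 17/11z to the remainder.
  leading term 1: no divisor's leading term divides it; move -14/11 to the remainder.
  remainder -5/11y^2z + 30/11y^2 + 10/11yz - 60/11y - 6/11z^3 + 3/11z^2 + 17/11z - 14/11 ≠ 0; add g_4 = -5/11y^2z + 30/11y^2 + 10/11yz - 60/11y - 6/11z^3 + 3/11z^2 + 17/11z - 14/11 to the basis.

The other S-polynomials (S(f_2,g_3), S(f_1,g_4), S(f_2,g_4), S(g_3,g_4)) all reduce to 0 modulo the current basis, so we have a Gröbner basis.
Inter-reduce: drop elements whose leading term is divisible by another's, tail-reduce, and make monic.

G = {x + 5/11y^2 - 10/11y + 6/11z^2 - 17/11, y^2z - 6y^2 - 2yz + 12y + 6/5z^3 - 3/5z^2 - 17/5z + 14/5}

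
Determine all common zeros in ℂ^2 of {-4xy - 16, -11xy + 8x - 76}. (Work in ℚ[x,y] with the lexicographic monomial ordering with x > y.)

Compute a lex Gröbner basis by Buchberger's algorithm.
f_1 = -4xy - 16, LT = xy.
f_2 = -11xy + 8x - 76, LT = xy.

S(f_1,f_2): lcm = xy. S = 8/11x - 32/11.
  leading term x: no divisor's leading term divides it; move 8/11x to the remainder.
  leading term 1: no divisor's leading term divides it; move -32/11 to the remainder.
  remainder 8/11x - 32/11 ≠ 0; add h_3 = 8/11x - 32/11 to the basis.

S(f_1,h_3): lcm = xy. S = 4y + 4.
  leading term y: no divisor's leading term divides it; move 4y to the remainder.
  leading term 1: no divisor's leading term divides it; move 4 to the remainder.
  remainder 4y + 4 ≠ 0; add h_4 = 4y + 4 to the basis.

The other S-polynomials (S(f_2,h_3), S(f_1,h_4), S(f_2,h_4), S(h_3,h_4)) all reduce to 0 modulo the current basis, so we have a Gröbner basis.
Inter-reduce: drop elements whose leading term is divisible by another's, tail-reduce, and make monic.
Reduced Gröbner basis: {x - 4, y + 1}.

Since the basis is lex-ordered, y + 1 is univariate in y. Its roots are {-1}. Back-substituting each root into the other basis elements fixes the other coordinates.
  y = -1: the earlier basis element becomes x - 4 = 0, giving x = 4 — point (4, -1).

{(4, -1)}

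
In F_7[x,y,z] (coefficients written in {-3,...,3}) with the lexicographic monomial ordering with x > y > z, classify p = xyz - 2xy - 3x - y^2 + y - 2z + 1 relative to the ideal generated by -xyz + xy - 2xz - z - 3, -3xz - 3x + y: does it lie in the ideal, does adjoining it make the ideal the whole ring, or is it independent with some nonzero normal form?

First compute the reduced Gröbner basis of I by Buchberger's algorithm.
f_1 = -xyz + xy - 2xz - z - 3, LT = xyz.
f_2 = -3xz - 3x + y, LT = xz.

S(f_1,f_2): lcm = xyz. S = -2xy + 2xz - 2y^2 + z + 3.
  leading term xy: no divisor's leading term divides it; move -2xy to the remainder.
  leading term xz: subtract (-3)·f_2 from 2xz - 2y^2 + z + 3 → -2x - 2y^2 + 3y + z + 3
  leading term x: no divisor's leading term divides it; move -2x to the remainder.
  leading term y^2: no divisor's leading term divides it; move -2y^2 to the remainder.
  leading term y: no divisor's leading term divides it; move 3y to the remainder.
  leading term z: no divisor's leading term divides it; move z to the remainder.
  leading term 1: no divisor's leading term divides it; move 3 to the remainder.
  remainder -2xy - 2x - 2y^2 + 3y + z + 3 ≠ 0; add h_3 = -2xy - 2x - 2y^2 + 3y + z + 3 to the basis.

S(f_1,h_3): lcm = xyz. S = -xy + xz - y^2z - 2yz - 3z^2 - z + 3.
  leading term xy: subtract (-3)·h_3 from -xy + xz - y^2z - 2yz - 3z^2 - z + 3 → xz + x - y^2z + y^2 - 2yz + 2y - 3z^2 + 2z - 2
  leading term xz: subtract (2)·f_2 from xz + x - y^2z + y^2 - 2yz + 2y - 3z^2 + 2z - 2 → -y^2z + y^2 - 2yz - 3z^2 + 2z - 2
  leading term y^2z: no divisor's leading term divides it; move -y^2z to the remainder.
  leading term y^2: no divisor's leading term divides it; move y^2 to the remainder.
  leading term yz: no divisor's leading term divides it; move -2yz to the remainder.
  leading term z^2: no divisor's leading term divides it; move -3z^2 to the remainder.
  leading term z: no divisor's leading term divides it; move 2z to the remainder.
  leading term 1: no divisor's leading term divides it; move -2 to the remainder.
  remainder -y^2z + y^2 - 2yz - 3z^2 + 2z - 2 ≠ 0; add h_4 = -y^2z + y^2 - 2yz - 3z^2 + 2z - 2 to the basis.

S(f_2,h_3): lcm = xyz. S = xy - xz - y^2z + 2y^2 - 2yz - 3z^2 - 2z.
  leading term xy: subtract (3)·h_3 from xy - xz - y^2z + 2y^2 - 2yz - 3z^2 - 2z → -xz - x - y^2z + y^2 - 2yz - 2y - 3z^2 + 2z - 2
  leading term xz: subtract (-2)·f_2 from -xz - x - y^2z + y^2 - 2yz - 2y - 3z^2 + 2z - 2 → -y^2z + y^2 - 2yz - 3z^2 + 2z - 2
  leading term y^2z: subtract (1)·h_4 from -y^2z + y^2 - 2yz - 3z^2 + 2z - 2 → 0
  remainder 0.

S(f_1,h_4): lcm = xy^2z. S = -3xz^2 + 2xz - 2x + yz + 3y.
  leading term xz^2: subtract (z)·f_2 from -3xz^2 + 2xz - 2x + yz + 3y → -2xz - 2x + 3y
  leading term xz: subtract (3)·f_2 from -2xz - 2x + 3y → 0
  remainder 0.

S(f_2,h_4): lcm = xy^2z. S = 2xy^2 - 2xyz - 3xz^2 + 2xz - 2x + 2y^3.
  leading term xy^2: subtract (-y)·h_3 from 2xy^2 - 2xyz - 3xz^2 + 2xz - 2x + 2y^3 → -2xyz - 2xy - 3xz^2 + 2xz - 2x + 3y^2 + yz + 3y
  leading term xyz: subtract (2)·f_1 from -2xyz - 2xy - 3xz^2 + 2xz - 2x + 3y^2 + yz + 3y → 3xy - 3xz^2 - xz - 2x + 3y^2 + yz + 3y + 2z - 1
  leading term xy: subtract (2)·h_3 from 3xy - 3xz^2 - xz - 2x + 3y^2 + yz + 3y + 2z - 1 → -3xz^2 - xz + 2x + yz - 3y
  leading term xz^2: subtract (z)·f_2 from -3xz^2 - xz + 2x + yz - 3y → 2xz + 2x - 3y
  leading term xz: subtract (-3)·f_2 from 2xz + 2x - 3y → 0
  remainder 0.

S(h_3,h_4): lcm = xy^2z. S = xy^2 - xyz - 3xz^2 + 2xz - 2x + y^3z + 2y^2z + 3yz^2 + 2yz.
  leading term xy^2: subtract (3y)·h_3 from xy^2 - xyz - 3xz^2 + 2xz - 2x + y^3z + 2y^2z + 3yz^2 + 2yz → -xyz - xy - 3xz^2 + 2xz - 2x + y^3z - y^3 + 2y^2z - 2y^2 + 3yz^2 - yz - 2y
  leading term xyz: subtract (1)·f_1 from -xyz - xy - 3xz^2 + 2xz - 2x + y^3z - y^3 + 2y^2z - 2y^2 + 3yz^2 - yz - 2y → -2xy - 3xz^2 - 3xz - 2x + y^3z - y^3 + 2y^2z - 2y^2 + 3yz^2 - yz - 2y + z + 3
  leading term xy: subtract (1)·h_3 from -2xy - 3xz^2 - 3xz - 2x + y^3z - y^3 + 2y^2z - 2y^2 + 3yz^2 - yz - 2y + z + 3 → -3xz^2 - 3xz + y^3z - y^3 + 2y^2z + 3yz^2 - yz + 2y
  leading term xz^2: subtract (z)·f_2 from -3xz^2 - 3xz + y^3z - y^3 + 2y^2z + 3yz^2 - yz + 2y → y^3z - y^3 + 2y^2z + 3yz^2 - 2yz + 2y
  leading term y^3z: subtract (-y)·h_4 from y^3z - y^3 + 2y^2z + 3yz^2 - 2yz + 2y → 0
  remainder 0.

Every S-polynomial of the final basis reduces to 0, so we have a Gröbner basis.
Inter-reduce: drop elements whose leading term is divisible by another's, tail-reduce, and make monic.
Reduced Gröbner basis: {xy + x + y^2 + 2y + 3z + 2, xz + x + 2y, y^2z - y^2 + 2yz + 3z^2 - 2z + 2}.
Label its elements g_1 = xy + x + y^2 + 2y + 3z + 2, g_2 = xz + x + 2y, g_3 = y^2z - y^2 + 2yz + 3z^2 - 2z + 2.

Reduce p = xyz - 2xy - 3x - y^2 + y - 2z + 1 modulo G:
  leading term xyz: subtract (z)·g_1 from xyz - 2xy - 3x - y^2 + y - 2z + 1 → -2xy - xz - 3x - y^2z - y^2 - 2yz + y - 3z^2 + 3z + 1
  leading term xy: subtract (-2)·g_1 from -2xy - xz - 3x - y^2z - y^2 - 2yz + y - 3z^2 + 3z + 1 → -xz - x - y^2z + y^2 - 2yz - 2y - 3z^2 + 2z - 2
  leading term xz: subtract (-1)·g_2 from -xz - x - y^2z + y^2 - 2yz - 2y - 3z^2 + 2z - 2 → -y^2z + y^2 - 2yz - 3z^2 + 2z - 2
  leading term y^2z: subtract (-1)·g_3 from -y^2z + y^2 - 2yz - 3z^2 + 2z - 2 → 0
  normal form = 0.
Since the normal form is 0, p ∈ I.

xyz - 2xy - 3x - y^2 + y - 2z + 1 lies in I (it reduces to 0).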